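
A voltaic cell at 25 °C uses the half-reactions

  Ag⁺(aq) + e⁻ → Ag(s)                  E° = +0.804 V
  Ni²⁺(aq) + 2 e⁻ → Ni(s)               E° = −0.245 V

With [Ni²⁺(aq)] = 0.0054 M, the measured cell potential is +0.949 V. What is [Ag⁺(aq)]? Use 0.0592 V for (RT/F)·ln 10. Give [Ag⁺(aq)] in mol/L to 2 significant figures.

0.0015 M

The Ag⁺/Ag couple has the larger reduction potential, so it is the cathode: E°cell = +0.804 − (−0.245) = +1.049 V and n = 2.
Rearranging E = E° − (0.0592/n)·log Q gives log Q = 2(+1.049 − (+0.949))/0.0592 = 3.378.
Balancing electrons gives 2 Ag⁺(aq) + Ni(s) → 2 Ag(s) + Ni²⁺(aq); thus Q = [Ni²⁺(aq)] / [Ag⁺(aq)]^2.
Solving for the unknown gives log [Ag⁺(aq)] = −2.823, so [Ag⁺(aq)] ≈ 0.0015 M.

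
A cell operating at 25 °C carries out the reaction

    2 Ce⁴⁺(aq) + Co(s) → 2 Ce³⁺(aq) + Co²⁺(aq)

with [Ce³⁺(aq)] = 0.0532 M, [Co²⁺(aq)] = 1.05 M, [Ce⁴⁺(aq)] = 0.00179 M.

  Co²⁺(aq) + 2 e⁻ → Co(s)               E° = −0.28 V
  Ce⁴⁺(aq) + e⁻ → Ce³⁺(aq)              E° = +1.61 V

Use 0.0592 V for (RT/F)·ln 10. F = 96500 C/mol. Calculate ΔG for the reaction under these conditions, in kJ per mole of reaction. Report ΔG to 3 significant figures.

E°cell = +1.61 − (−0.28) = +1.89 V; the balanced reaction transfers n = 2 electrons.
The reaction quotient is ([Ce³⁺(aq)]^2·[Co²⁺(aq)]) / [Ce⁴⁺(aq)]^2 = 927; by Nernst, E = +1.89 − (0.0592/2)(2.967) = +1.8022 V.
Finally ΔG = −nFE = −(2)(96500 C/mol)(+1.8022 V) = −348 kJ/mol.

−348 kJ/mol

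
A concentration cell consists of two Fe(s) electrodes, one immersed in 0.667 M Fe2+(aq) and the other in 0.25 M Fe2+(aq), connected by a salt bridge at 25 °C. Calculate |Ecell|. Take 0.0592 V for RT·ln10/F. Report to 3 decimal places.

0.013 V

For a concentration cell E°cell = 0, since both electrodes use the same couple.
The compartment with the higher Fe2+(aq) concentration (0.667 M) acts as the cathode; ions are reduced there and produced at the dilute (0.25 M) anode.
With n = 2, Ecell = −(0.0592/2)·log([dilute]/[conc]) = −(0.0592/2)·log(0.25/0.667) = +0.013 V.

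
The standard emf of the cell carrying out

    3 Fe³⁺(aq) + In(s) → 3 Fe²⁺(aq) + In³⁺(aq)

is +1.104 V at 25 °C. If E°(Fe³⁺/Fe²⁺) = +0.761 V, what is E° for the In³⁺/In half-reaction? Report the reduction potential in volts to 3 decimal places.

−0.343 V

In the reaction as written the Fe³⁺/Fe²⁺ couple is reduced (cathode) and In³⁺/In is oxidized (anode), so E°cell = E°(Fe³⁺/Fe²⁺) − E°(In³⁺/In).
E°(In³⁺/In) = E°(cathode) − E°cell = +0.761 − (+1.104) = −0.343 V.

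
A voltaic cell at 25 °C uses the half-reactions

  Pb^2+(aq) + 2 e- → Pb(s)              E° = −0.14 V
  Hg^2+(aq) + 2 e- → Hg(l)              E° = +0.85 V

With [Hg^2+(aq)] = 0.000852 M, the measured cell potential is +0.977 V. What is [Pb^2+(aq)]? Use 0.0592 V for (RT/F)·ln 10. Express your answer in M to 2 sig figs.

The Hg²⁺/Hg couple has the larger reduction potential, so it is the cathode: E°cell = +0.85 − (−0.14) = +0.99 V and n = 2.
From the Nernst equation, log Q = n(E° − E)/0.0592 = 2·(+0.99 − (+0.977))/0.0592 = 0.439.
The balanced reaction is Hg^2+(aq) + Pb(s) → Hg(l) + Pb^2+(aq), so Q = [Pb^2+(aq)] / [Hg^2+(aq)].
Isolating [Pb^2+(aq)] in Q = 10^{0.439} yields log [Pb^2+(aq)] = −2.631, i.e. 0.0023 M.

0.0023 M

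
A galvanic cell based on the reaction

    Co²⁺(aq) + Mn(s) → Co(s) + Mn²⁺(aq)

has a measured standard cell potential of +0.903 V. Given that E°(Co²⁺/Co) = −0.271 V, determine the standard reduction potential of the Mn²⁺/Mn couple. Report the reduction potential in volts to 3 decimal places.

In the reaction as written the Co²⁺/Co couple is reduced (cathode) and Mn²⁺/Mn is oxidized (anode), so E°cell = E°(Co²⁺/Co) − E°(Mn²⁺/Mn).
E°(Mn²⁺/Mn) = E°(cathode) − E°cell = −0.271 − (+0.903) = −1.174 V.

−1.174 V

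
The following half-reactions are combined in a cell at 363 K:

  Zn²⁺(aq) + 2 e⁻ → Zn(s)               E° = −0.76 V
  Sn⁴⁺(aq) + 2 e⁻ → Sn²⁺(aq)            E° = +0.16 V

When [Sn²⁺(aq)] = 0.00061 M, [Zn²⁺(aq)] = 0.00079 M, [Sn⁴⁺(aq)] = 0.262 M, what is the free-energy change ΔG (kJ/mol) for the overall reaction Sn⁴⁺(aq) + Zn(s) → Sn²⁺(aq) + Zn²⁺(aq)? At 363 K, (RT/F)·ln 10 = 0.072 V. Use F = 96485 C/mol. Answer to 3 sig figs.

With Sn⁴⁺/Sn²⁺ reduced at the cathode, E°cell = +0.16 − (−0.76) = +0.92 V and n = 2.
Q = ([Sn²⁺(aq)]·[Zn²⁺(aq)]) / [Sn⁴⁺(aq)] = 1.84×10^−6, so log Q = −5.735 and E = +0.92 − (0.072/2)(−5.735) = +1.1265 V.
Finally ΔG = −nFE = −(2)(96485 C/mol)(+1.1265 V) = −217 kJ/mol.

−217 kJ/mol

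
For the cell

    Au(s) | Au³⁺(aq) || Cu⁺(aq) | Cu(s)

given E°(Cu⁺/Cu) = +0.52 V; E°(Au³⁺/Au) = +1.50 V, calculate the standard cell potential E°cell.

−0.98 V

By convention the left-hand electrode in cell notation is the anode (oxidation) and the right-hand electrode is the cathode (reduction).
E°cell = E°(right) − E°(left) = +0.52 − (+1.50) = −0.98 V.
The negative sign shows that, as written, the cell would require an external voltage to drive the reaction.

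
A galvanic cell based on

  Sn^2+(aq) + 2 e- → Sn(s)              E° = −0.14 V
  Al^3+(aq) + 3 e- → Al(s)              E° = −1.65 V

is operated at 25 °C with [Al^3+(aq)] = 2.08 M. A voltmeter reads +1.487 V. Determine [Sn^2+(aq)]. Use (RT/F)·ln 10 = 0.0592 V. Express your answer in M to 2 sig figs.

With Sn²⁺/Sn at the cathode and Al³⁺/Al at the anode, E°cell = −0.14 − (−1.65) = +1.51 V (n = 6).
Since E = E° − (0.0592/n)·log Q, log Q = n(E° − E)/0.0592 = 2.331.
For 3 Sn^2+(aq) + 2 Al(s) → 3 Sn(s) + 2 Al^3+(aq), the reaction quotient is Q = [Al^3+(aq)]^2 / [Sn^2+(aq)]^3.
Substituting the known concentrations and solving, log [Sn^2+(aq)] = −0.565 and [Sn^2+(aq)] = 0.27 M.

0.27 M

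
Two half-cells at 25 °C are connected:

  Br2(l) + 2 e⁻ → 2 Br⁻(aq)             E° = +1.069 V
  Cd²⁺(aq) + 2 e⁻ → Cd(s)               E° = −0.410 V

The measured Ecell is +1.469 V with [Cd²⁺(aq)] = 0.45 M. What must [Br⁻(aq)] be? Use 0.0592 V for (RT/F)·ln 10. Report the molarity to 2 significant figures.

Br₂/Br⁻ is the cathode (higher E°); E°cell = +1.069 − (−0.410) = +1.479 V with n = 2.
Rearranging E = E° − (0.0592/n)·log Q gives log Q = 2(+1.479 − (+1.469))/0.0592 = 0.338.
The balanced reaction is Br2(l) + Cd(s) → 2 Br⁻(aq) + Cd²⁺(aq), so Q = [Br⁻(aq)]^2·[Cd²⁺(aq)].
Isolating [Br⁻(aq)] in Q = 10^{0.338} yields log [Br⁻(aq)] = 0.342, i.e. 2.2 M.

2.2 M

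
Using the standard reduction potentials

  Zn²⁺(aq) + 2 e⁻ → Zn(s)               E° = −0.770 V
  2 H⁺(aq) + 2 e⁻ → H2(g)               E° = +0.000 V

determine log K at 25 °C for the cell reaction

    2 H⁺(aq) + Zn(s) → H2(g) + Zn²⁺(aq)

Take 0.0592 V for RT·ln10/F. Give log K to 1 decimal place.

The 2H⁺/H₂ couple is reduced (cathode); E°cell = +0.000 − (−0.770) = +0.770 V with n = 2.
At equilibrium E = 0, so log K = nE°cell / 0.0592 = (2)(+0.770) / 0.0592 = 26.0.

log K = 26.0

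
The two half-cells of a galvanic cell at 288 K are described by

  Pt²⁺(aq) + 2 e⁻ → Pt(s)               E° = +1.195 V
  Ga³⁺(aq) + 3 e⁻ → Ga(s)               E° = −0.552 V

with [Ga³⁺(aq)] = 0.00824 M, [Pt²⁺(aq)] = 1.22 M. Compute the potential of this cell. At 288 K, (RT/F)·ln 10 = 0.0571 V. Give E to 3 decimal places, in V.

Pt²⁺/Pt is reduced (cathode, E° = +1.195 V) and Ga³⁺/Ga is oxidized (anode).
E°cell = +1.195 − (−0.552) = +1.747 V, with n = 6 electrons transferred.
The balanced reaction is 3 Pt²⁺(aq) + 2 Ga(s) → 3 Pt(s) + 2 Ga³⁺(aq), so Q = [Ga³⁺(aq)]^2 / [Pt²⁺(aq)]^3 = 3.74×10^−5 and log Q = −4.427.
By the Nernst equation, E = +1.747 − (0.0571/6)·(−4.427) = +1.789 V.

+1.789 V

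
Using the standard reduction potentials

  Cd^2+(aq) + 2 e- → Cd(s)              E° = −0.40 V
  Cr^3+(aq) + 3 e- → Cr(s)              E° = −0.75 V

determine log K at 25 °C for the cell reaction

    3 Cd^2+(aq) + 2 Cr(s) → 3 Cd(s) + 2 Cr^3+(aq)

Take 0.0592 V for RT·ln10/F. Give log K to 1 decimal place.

The Cd²⁺/Cd couple is reduced (cathode); E°cell = −0.40 − (−0.75) = +0.35 V with n = 6.
At equilibrium E = 0, so log K = nE°cell / 0.0592 = (6)(+0.35) / 0.0592 = 35.5.

log K = 35.5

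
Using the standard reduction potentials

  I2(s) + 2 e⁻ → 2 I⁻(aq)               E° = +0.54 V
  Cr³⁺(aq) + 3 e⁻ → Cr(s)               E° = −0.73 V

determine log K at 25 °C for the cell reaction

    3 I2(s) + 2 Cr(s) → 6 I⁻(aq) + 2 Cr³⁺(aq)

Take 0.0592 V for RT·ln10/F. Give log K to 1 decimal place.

The I₂/I⁻ couple is reduced (cathode); E°cell = +0.54 − (−0.73) = +1.27 V with n = 6.
At equilibrium E = 0, so log K = nE°cell / 0.0592 = (6)(+1.27) / 0.0592 = 128.7.

log K = 128.7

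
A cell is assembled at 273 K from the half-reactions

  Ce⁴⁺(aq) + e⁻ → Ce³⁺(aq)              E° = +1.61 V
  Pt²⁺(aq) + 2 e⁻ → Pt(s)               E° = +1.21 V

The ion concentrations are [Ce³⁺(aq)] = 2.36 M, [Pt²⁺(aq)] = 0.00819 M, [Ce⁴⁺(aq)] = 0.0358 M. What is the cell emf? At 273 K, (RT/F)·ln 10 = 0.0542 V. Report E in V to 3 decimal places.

+0.358 V

Since E°(Ce⁴⁺/Ce³⁺) > E°(Pt²⁺/Pt), Ce⁴⁺/Ce³⁺ serves as the cathode.
The standard potential is +1.61 − (+1.21) = +0.40 V and the balanced reaction transfers n = 2 electrons.
The balanced reaction is 2 Ce⁴⁺(aq) + Pt(s) → 2 Ce³⁺(aq) + Pt²⁺(aq), so Q = ([Ce³⁺(aq)]^2·[Pt²⁺(aq)]) / [Ce⁴⁺(aq)]^2 = 35.6 and log Q = 1.551.
By the Nernst equation, E = +0.40 − (0.0542/2)·(1.551) = +0.358 V.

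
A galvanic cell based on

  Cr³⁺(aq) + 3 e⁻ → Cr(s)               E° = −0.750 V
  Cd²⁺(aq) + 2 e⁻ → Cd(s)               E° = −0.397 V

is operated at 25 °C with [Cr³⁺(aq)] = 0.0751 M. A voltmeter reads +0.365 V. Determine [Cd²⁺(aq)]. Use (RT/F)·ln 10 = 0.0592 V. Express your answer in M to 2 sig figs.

Cd²⁺/Cd is the cathode (higher E°); E°cell = −0.397 − (−0.750) = +0.353 V with n = 6.
Rearranging E = E° − (0.0592/n)·log Q gives log Q = 6(+0.353 − (+0.365))/0.0592 = −1.216.
The balanced reaction is 3 Cd²⁺(aq) + 2 Cr(s) → 3 Cd(s) + 2 Cr³⁺(aq), so Q = [Cr³⁺(aq)]^2 / [Cd²⁺(aq)]^3.
Isolating [Cd²⁺(aq)] in Q = 10^{−1.216} yields log [Cd²⁺(aq)] = −0.344, i.e. 0.45 M.

0.45 M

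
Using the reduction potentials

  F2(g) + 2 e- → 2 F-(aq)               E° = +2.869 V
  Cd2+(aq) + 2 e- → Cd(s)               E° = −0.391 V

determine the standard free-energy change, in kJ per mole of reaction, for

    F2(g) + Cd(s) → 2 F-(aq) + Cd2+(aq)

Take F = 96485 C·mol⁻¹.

In the reaction as written F2(g) is reduced, so the F₂/F⁻ couple is the cathode and Cd²⁺/Cd is the anode.
E°cell = +2.869 − (−0.391) = +3.260 V; balancing electrons gives n = 2.
ΔG° = −nFE°cell = −(2)(96485)(+3.260) J/mol = −629 kJ/mol.

−629 kJ/mol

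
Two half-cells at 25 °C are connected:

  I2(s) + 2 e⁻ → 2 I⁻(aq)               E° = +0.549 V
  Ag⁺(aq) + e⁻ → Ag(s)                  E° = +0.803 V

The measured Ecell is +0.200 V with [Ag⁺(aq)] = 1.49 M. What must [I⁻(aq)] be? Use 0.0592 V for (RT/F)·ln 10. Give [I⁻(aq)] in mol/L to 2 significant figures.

0.082 M

The Ag⁺/Ag couple has the larger reduction potential, so it is the cathode: E°cell = +0.803 − (+0.549) = +0.254 V and n = 2.
Since E = E° − (0.0592/n)·log Q, log Q = n(E° − E)/0.0592 = 1.824.
For 2 Ag⁺(aq) + 2 I⁻(aq) → 2 Ag(s) + I2(s), the reaction quotient is Q = 1 / ([Ag⁺(aq)]^2·[I⁻(aq)]^2).
Substituting the known concentrations and solving, log [I⁻(aq)] = −1.085 and [I⁻(aq)] = 0.082 M.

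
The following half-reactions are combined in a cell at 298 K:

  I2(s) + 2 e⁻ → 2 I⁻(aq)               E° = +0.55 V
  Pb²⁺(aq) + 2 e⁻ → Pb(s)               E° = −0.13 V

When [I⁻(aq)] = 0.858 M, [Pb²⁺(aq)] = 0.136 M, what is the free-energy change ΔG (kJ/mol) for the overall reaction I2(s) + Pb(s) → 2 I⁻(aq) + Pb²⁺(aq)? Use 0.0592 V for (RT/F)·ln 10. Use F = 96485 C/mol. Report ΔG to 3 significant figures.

−137 kJ/mol

With I₂/I⁻ reduced at the cathode, E°cell = +0.55 − (−0.13) = +0.68 V and n = 2.
The reaction quotient is [I⁻(aq)]^2·[Pb²⁺(aq)] = 0.1; by Nernst, E = +0.68 − (0.0592/2)(−0.999) = +0.7096 V.
Finally ΔG = −nFE = −(2)(96485 C/mol)(+0.7096 V) = −137 kJ/mol.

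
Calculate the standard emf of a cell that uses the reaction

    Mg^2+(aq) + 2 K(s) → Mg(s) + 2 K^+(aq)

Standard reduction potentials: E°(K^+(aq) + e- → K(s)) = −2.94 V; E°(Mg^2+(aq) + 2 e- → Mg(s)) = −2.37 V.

+0.57 V

In the reaction as written, Mg^2+(aq) is reduced (cathode) and K^+(aq) is produced by oxidation at the anode.
E°cell = E°(cathode) − E°(anode) = −2.37 − (−2.94) = +0.57 V.
The positive value indicates the reaction is spontaneous as written.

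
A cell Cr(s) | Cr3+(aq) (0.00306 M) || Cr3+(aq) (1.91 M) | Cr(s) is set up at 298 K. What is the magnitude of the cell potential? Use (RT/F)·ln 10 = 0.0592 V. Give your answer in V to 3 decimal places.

For a concentration cell E°cell = 0, since both electrodes use the same couple.
The compartment with the higher Cr3+(aq) concentration (1.91 M) acts as the cathode; ions are reduced there and produced at the dilute (0.00306 M) anode.
With n = 3, Ecell = −(0.0592/3)·log([dilute]/[conc]) = −(0.0592/3)·log(0.00306/1.91) = +0.055 V.

0.055 V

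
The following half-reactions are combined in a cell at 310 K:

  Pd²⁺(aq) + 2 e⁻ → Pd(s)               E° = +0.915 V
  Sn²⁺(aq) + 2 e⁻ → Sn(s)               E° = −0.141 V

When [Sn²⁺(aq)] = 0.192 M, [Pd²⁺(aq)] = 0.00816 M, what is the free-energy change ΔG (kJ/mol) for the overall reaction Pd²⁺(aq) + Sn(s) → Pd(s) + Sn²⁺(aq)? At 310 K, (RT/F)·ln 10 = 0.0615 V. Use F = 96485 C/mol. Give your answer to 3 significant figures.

−196 kJ/mol

With Pd²⁺/Pd reduced at the cathode, E°cell = +0.915 − (−0.141) = +1.056 V and n = 2.
Here Q = [Sn²⁺(aq)] / [Pd²⁺(aq)] = 23.5 (log Q = 1.372), giving E = +1.056 − (0.0615/2)·(1.372) = +1.0138 V.
Finally ΔG = −nFE = −(2)(96485 C/mol)(+1.0138 V) = −196 kJ/mol.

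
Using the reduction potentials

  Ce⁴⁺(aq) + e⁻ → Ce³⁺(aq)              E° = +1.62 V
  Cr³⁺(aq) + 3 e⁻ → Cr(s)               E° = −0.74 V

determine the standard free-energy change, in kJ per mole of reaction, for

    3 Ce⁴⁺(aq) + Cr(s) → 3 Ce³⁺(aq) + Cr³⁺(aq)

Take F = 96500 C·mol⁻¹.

In the reaction as written Ce⁴⁺(aq) is reduced, so the Ce⁴⁺/Ce³⁺ couple is the cathode and Cr³⁺/Cr is the anode.
E°cell = +1.62 − (−0.74) = +2.36 V; balancing electrons gives n = 3.
ΔG° = −nFE°cell = −(3)(96500)(+2.36) J/mol = −683 kJ/mol.

−683 kJ/mol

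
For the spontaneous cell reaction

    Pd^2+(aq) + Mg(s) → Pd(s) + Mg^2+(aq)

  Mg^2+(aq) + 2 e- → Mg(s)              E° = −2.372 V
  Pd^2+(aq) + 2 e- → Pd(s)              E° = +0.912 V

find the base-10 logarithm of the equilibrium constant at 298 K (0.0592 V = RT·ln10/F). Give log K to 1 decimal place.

log K = 110.9

The Pd²⁺/Pd couple is reduced (cathode); E°cell = +0.912 − (−2.372) = +3.284 V with n = 2.
At equilibrium E = 0, so log K = nE°cell / 0.0592 = (2)(+3.284) / 0.0592 = 110.9.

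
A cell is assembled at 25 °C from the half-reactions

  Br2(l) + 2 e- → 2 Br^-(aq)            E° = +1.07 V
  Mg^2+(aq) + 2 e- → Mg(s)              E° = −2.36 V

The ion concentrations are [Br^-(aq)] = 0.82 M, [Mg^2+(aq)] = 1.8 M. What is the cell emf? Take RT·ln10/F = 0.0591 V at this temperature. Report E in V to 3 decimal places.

+3.428 V

Br₂/Br⁻ is reduced (cathode, E° = +1.07 V) and Mg²⁺/Mg is oxidized (anode).
E°cell = +1.07 − (−2.36) = +3.43 V, with n = 2 electrons transferred.
Balancing gives Br2(l) + Mg(s) → 2 Br^-(aq) + Mg^2+(aq); hence Q = [Br^-(aq)]^2·[Mg^2+(aq)] = 1.21 (log Q = 0.083).
E = E° − (0.0591/n)·log Q = +3.43 − (0.0591/2)(0.083) = +3.428 V.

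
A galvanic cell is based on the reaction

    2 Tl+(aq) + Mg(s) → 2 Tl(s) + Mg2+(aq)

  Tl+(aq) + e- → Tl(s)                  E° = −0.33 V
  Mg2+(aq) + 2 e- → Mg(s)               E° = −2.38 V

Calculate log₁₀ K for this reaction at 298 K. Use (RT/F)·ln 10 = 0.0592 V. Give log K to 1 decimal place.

The Tl⁺/Tl couple is reduced (cathode); E°cell = −0.33 − (−2.38) = +2.05 V with n = 2.
At equilibrium E = 0, so log K = nE°cell / 0.0592 = (2)(+2.05) / 0.0592 = 69.3.

log K = 69.3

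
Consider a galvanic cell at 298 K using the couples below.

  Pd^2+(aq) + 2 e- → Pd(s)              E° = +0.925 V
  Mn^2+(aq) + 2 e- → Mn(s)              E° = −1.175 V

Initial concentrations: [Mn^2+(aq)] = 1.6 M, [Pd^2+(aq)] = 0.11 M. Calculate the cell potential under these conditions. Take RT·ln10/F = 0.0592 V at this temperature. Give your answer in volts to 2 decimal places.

+2.07 V

The Pd²⁺/Pd couple has the more positive E°, so it is the cathode; Mn²⁺/Mn is the anode.
The standard potential is +0.925 − (−1.175) = +2.100 V and the balanced reaction transfers n = 2 electrons.
For the overall reaction Pd^2+(aq) + Mn(s) → Pd(s) + Mn^2+(aq), Q = [Mn^2+(aq)] / [Pd^2+(aq)] = 14.5, giving log Q = 1.163.
E = E° − (0.0592/n)·log Q = +2.100 − (0.0592/2)(1.163) = +2.07 V.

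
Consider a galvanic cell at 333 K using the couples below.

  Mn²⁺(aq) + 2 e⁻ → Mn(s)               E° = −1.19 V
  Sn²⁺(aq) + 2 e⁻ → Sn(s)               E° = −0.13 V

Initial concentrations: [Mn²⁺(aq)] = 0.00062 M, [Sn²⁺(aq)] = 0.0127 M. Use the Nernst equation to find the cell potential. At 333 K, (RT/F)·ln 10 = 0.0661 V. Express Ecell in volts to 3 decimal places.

The Sn²⁺/Sn couple has the more positive E°, so it is the cathode; Mn²⁺/Mn is the anode.
The standard potential is −0.13 − (−1.19) = +1.06 V and the balanced reaction transfers n = 2 electrons.
Balancing gives Sn²⁺(aq) + Mn(s) → Sn(s) + Mn²⁺(aq); hence Q = [Mn²⁺(aq)] / [Sn²⁺(aq)] = 0.0488 (log Q = −1.311).
E = E° − (0.0661/n)·log Q = +1.06 − (0.0661/2)(−1.311) = +1.103 V.

+1.103 V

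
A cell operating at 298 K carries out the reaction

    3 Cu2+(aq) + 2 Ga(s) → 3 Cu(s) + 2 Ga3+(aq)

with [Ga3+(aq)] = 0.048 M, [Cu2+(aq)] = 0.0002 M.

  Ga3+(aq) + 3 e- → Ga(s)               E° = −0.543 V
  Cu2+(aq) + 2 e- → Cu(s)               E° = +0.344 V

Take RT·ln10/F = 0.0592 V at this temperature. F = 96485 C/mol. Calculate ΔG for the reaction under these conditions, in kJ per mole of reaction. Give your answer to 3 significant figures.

E°cell = +0.344 − (−0.543) = +0.887 V; the balanced reaction transfers n = 6 electrons.
Here Q = [Ga3+(aq)]^2 / [Cu2+(aq)]^3 = 2.88×10^8 (log Q = 8.459), giving E = +0.887 − (0.0592/6)·(8.459) = +0.8035 V.
Then ΔG = −nFE = −6 × 96485 × +0.8035 J/mol = −465 kJ/mol.

−465 kJ/mol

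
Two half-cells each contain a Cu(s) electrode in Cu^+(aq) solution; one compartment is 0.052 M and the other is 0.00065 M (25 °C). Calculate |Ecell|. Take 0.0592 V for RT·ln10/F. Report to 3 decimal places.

For a concentration cell E°cell = 0, since both electrodes use the same couple.
The compartment with the higher Cu^+(aq) concentration (0.052 M) acts as the cathode; ions are reduced there and produced at the dilute (0.00065 M) anode.
With n = 1, Ecell = −(0.0592/1)·log([dilute]/[conc]) = −(0.0592/1)·log(0.00065/0.052) = +0.113 V.

0.113 V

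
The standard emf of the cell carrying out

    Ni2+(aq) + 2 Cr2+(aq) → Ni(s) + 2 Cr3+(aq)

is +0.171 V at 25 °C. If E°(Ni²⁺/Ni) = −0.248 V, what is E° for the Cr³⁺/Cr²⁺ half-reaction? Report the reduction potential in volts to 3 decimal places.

−0.419 V

In the reaction as written the Ni²⁺/Ni couple is reduced (cathode) and Cr³⁺/Cr²⁺ is oxidized (anode), so E°cell = E°(Ni²⁺/Ni) − E°(Cr³⁺/Cr²⁺).
E°(Cr³⁺/Cr²⁺) = E°(cathode) − E°cell = −0.248 − (+0.171) = −0.419 V.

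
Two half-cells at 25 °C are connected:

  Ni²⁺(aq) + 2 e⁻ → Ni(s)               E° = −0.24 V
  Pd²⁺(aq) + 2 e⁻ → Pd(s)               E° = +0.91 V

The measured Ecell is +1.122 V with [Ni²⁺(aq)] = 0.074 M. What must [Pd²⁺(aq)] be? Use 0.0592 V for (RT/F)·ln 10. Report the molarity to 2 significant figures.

Pd²⁺/Pd is the cathode (higher E°); E°cell = +0.91 − (−0.24) = +1.15 V with n = 2.
From the Nernst equation, log Q = n(E° − E)/0.0592 = 2·(+1.15 − (+1.122))/0.0592 = 0.946.
The balanced reaction is Pd²⁺(aq) + Ni(s) → Pd(s) + Ni²⁺(aq), so Q = [Ni²⁺(aq)] / [Pd²⁺(aq)].
Substituting the known concentrations and solving, log [Pd²⁺(aq)] = −2.077 and [Pd²⁺(aq)] = 0.0084 M.

0.0084 M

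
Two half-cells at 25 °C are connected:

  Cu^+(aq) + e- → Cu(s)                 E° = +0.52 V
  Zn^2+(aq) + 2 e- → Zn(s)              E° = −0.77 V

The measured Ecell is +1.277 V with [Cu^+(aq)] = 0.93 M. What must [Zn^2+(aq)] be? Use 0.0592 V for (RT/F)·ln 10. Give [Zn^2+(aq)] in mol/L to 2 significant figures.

2.4 M

Cu⁺/Cu is the cathode (higher E°); E°cell = +0.52 − (−0.77) = +1.29 V with n = 2.
From the Nernst equation, log Q = n(E° − E)/0.0592 = 2·(+1.29 − (+1.277))/0.0592 = 0.439.
Balancing electrons gives 2 Cu^+(aq) + Zn(s) → 2 Cu(s) + Zn^2+(aq); thus Q = [Zn^2+(aq)] / [Cu^+(aq)]^2.
Substituting the known concentrations and solving, log [Zn^2+(aq)] = 0.376 and [Zn^2+(aq)] = 2.4 M.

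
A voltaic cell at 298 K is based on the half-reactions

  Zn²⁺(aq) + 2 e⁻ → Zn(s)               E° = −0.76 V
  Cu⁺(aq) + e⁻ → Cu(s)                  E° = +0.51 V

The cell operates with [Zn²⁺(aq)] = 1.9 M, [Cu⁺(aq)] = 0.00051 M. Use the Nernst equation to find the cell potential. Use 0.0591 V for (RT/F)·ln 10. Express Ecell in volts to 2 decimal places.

+1.07 V

Since E°(Cu⁺/Cu) > E°(Zn²⁺/Zn), Cu⁺/Cu serves as the cathode.
The standard potential is +0.51 − (−0.76) = +1.27 V and the balanced reaction transfers n = 2 electrons.
Balancing gives 2 Cu⁺(aq) + Zn(s) → 2 Cu(s) + Zn²⁺(aq); hence Q = [Zn²⁺(aq)] / [Cu⁺(aq)]^2 = 7.3×10^6 (log Q = 6.864).
By the Nernst equation, E = +1.27 − (0.0591/2)·(6.864) = +1.07 V.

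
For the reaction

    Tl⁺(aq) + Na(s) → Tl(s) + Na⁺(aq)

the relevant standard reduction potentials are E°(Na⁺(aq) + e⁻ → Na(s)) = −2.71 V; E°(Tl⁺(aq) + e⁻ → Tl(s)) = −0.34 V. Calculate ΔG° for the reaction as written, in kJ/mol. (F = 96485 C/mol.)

In the reaction as written Tl⁺(aq) is reduced, so the Tl⁺/Tl couple is the cathode and Na⁺/Na is the anode.
E°cell = −0.34 − (−2.71) = +2.37 V; balancing electrons gives n = 1.
ΔG° = −nFE°cell = −(1)(96485)(+2.37) J/mol = −229 kJ/mol.

−229 kJ/mol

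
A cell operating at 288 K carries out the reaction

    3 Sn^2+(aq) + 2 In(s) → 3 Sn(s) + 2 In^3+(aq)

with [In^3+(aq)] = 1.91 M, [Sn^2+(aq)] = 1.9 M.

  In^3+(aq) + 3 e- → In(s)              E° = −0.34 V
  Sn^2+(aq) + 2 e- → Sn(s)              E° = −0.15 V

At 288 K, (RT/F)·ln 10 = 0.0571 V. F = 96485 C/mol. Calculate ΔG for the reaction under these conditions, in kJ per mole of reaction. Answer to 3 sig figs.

With Sn²⁺/Sn reduced at the cathode, E°cell = −0.15 − (−0.34) = +0.19 V and n = 6.
Q = [In^3+(aq)]^2 / [Sn^2+(aq)]^3 = 0.532, so log Q = −0.274 and E = +0.19 − (0.0571/6)(−0.274) = +0.1926 V.
ΔG = −nFE = −(6)(96485)(+0.1926) J/mol = −111 kJ/mol.

−111 kJ/mol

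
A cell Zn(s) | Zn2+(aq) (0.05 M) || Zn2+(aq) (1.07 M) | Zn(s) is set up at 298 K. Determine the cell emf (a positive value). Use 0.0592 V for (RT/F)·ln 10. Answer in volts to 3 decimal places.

0.039 V

For a concentration cell E°cell = 0, since both electrodes use the same couple.
The compartment with the higher Zn2+(aq) concentration (1.07 M) acts as the cathode; ions are reduced there and produced at the dilute (0.05 M) anode.
With n = 2, Ecell = −(0.0592/2)·log([dilute]/[conc]) = −(0.0592/2)·log(0.05/1.07) = +0.039 V.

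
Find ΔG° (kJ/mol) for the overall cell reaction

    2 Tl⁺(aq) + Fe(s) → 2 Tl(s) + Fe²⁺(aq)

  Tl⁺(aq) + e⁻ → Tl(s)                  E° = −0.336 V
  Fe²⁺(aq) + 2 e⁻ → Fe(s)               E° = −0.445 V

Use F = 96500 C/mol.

In the reaction as written Tl⁺(aq) is reduced, so the Tl⁺/Tl couple is the cathode and Fe²⁺/Fe is the anode.
E°cell = −0.336 − (−0.445) = +0.109 V; balancing electrons gives n = 2.
ΔG° = −nFE°cell = −(2)(96500)(+0.109) J/mol = −21.0 kJ/mol.

−21.0 kJ/mol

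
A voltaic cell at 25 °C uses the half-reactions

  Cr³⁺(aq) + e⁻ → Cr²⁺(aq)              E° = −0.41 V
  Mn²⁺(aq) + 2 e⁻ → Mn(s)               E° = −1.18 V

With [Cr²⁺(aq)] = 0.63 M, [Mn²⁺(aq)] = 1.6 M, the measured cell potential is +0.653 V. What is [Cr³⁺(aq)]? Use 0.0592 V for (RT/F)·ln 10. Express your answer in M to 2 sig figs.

0.0084 M

The Cr³⁺/Cr²⁺ couple has the larger reduction potential, so it is the cathode: E°cell = −0.41 − (−1.18) = +0.77 V and n = 2.
Rearranging E = E° − (0.0592/n)·log Q gives log Q = 2(+0.77 − (+0.653))/0.0592 = 3.953.
Balancing electrons gives 2 Cr³⁺(aq) + Mn(s) → 2 Cr²⁺(aq) + Mn²⁺(aq); thus Q = ([Cr²⁺(aq)]^2·[Mn²⁺(aq)]) / [Cr³⁺(aq)]^2.
Solving for the unknown gives log [Cr³⁺(aq)] = −2.075, so [Cr³⁺(aq)] ≈ 0.0084 M.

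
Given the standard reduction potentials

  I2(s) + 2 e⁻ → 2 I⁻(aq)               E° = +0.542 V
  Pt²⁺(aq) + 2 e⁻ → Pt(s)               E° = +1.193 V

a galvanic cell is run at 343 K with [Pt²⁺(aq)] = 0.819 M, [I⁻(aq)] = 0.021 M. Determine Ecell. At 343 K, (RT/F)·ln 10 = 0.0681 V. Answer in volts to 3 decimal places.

+0.534 V

Since E°(Pt²⁺/Pt) > E°(I₂/I⁻), Pt²⁺/Pt serves as the cathode.
The standard potential is +1.193 − (+0.542) = +0.651 V and the balanced reaction transfers n = 2 electrons.
Balancing gives Pt²⁺(aq) + 2 I⁻(aq) → Pt(s) + I2(s); hence Q = 1 / ([Pt²⁺(aq)]·[I⁻(aq)]^2) = 2.77×10^3 (log Q = 3.442).
E = E° − (0.0681/n)·log Q = +0.651 − (0.0681/2)(3.442) = +0.534 V.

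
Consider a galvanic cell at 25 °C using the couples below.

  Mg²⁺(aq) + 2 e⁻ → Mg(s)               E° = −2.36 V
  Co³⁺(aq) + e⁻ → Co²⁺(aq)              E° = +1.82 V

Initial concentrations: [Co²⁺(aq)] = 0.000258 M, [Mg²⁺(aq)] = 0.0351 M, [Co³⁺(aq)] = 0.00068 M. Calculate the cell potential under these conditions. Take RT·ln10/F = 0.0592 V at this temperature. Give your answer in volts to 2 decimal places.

The Co³⁺/Co²⁺ couple has the more positive E°, so it is the cathode; Mg²⁺/Mg is the anode.
The standard potential is +1.82 − (−2.36) = +4.18 V and the balanced reaction transfers n = 2 electrons.
Balancing gives 2 Co³⁺(aq) + Mg(s) → 2 Co²⁺(aq) + Mg²⁺(aq); hence Q = ([Co²⁺(aq)]^2·[Mg²⁺(aq)]) / [Co³⁺(aq)]^2 = 0.00505 (log Q = −2.296).
Applying E = E° − (RT ln10/nF)·log Q gives +4.18 − (0.0592/2)(−2.296) = +4.25 V.

+4.25 V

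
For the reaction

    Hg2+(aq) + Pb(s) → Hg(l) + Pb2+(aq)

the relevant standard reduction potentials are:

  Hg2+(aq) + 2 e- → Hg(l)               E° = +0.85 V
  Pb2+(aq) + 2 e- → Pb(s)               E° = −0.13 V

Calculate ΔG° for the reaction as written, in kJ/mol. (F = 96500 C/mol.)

In the reaction as written Hg2+(aq) is reduced, so the Hg²⁺/Hg couple is the cathode and Pb²⁺/Pb is the anode.
E°cell = +0.85 − (−0.13) = +0.98 V; balancing electrons gives n = 2.
ΔG° = −nFE°cell = −(2)(96500)(+0.98) J/mol = −189 kJ/mol.

−189 kJ/mol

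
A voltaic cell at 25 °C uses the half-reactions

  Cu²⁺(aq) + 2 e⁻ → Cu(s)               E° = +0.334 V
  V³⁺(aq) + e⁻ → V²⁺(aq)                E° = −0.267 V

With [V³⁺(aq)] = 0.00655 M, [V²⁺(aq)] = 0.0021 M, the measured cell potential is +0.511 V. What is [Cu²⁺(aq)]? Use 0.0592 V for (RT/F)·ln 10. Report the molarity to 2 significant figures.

0.0089 M

Cu²⁺/Cu is the cathode (higher E°); E°cell = +0.334 − (−0.267) = +0.601 V with n = 2.
Rearranging E = E° − (0.0592/n)·log Q gives log Q = 2(+0.601 − (+0.511))/0.0592 = 3.041.
The balanced reaction is Cu²⁺(aq) + 2 V²⁺(aq) → Cu(s) + 2 V³⁺(aq), so Q = [V³⁺(aq)]^2 / ([Cu²⁺(aq)]·[V²⁺(aq)]^2).
Isolating [Cu²⁺(aq)] in Q = 10^{3.041} yields log [Cu²⁺(aq)] = −2.053, i.e. 0.0089 M.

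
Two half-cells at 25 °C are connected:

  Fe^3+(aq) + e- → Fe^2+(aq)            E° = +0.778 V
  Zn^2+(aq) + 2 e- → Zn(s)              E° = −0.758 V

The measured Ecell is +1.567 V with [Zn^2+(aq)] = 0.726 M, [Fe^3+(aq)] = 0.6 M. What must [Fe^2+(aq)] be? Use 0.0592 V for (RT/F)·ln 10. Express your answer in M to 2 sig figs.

0.21 M

Fe³⁺/Fe²⁺ is the cathode (higher E°); E°cell = +0.778 − (−0.758) = +1.536 V with n = 2.
Rearranging E = E° − (0.0592/n)·log Q gives log Q = 2(+1.536 − (+1.567))/0.0592 = −1.047.
Balancing electrons gives 2 Fe^3+(aq) + Zn(s) → 2 Fe^2+(aq) + Zn^2+(aq); thus Q = ([Fe^2+(aq)]^2·[Zn^2+(aq)]) / [Fe^3+(aq)]^2.
Substituting the known concentrations and solving, log [Fe^2+(aq)] = −0.676 and [Fe^2+(aq)] = 0.21 M.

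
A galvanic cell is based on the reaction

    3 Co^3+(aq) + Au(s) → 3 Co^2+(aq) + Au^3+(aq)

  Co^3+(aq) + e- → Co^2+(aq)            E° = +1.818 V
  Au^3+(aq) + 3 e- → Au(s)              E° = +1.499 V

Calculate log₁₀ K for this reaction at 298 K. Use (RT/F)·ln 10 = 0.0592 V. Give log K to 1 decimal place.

log K = 16.2

The Co³⁺/Co²⁺ couple is reduced (cathode); E°cell = +1.818 − (+1.499) = +0.319 V with n = 3.
At equilibrium E = 0, so log K = nE°cell / 0.0592 = (3)(+0.319) / 0.0592 = 16.2.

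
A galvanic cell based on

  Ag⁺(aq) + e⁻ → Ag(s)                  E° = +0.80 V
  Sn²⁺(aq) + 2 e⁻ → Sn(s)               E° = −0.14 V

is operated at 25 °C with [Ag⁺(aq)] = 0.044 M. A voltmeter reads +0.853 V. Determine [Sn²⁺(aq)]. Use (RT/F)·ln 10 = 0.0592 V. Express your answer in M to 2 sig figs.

Ag⁺/Ag is the cathode (higher E°); E°cell = +0.80 − (−0.14) = +0.94 V with n = 2.
Rearranging E = E° − (0.0592/n)·log Q gives log Q = 2(+0.94 − (+0.853))/0.0592 = 2.939.
Balancing electrons gives 2 Ag⁺(aq) + Sn(s) → 2 Ag(s) + Sn²⁺(aq); thus Q = [Sn²⁺(aq)] / [Ag⁺(aq)]^2.
Isolating [Sn²⁺(aq)] in Q = 10^{2.939} yields log [Sn²⁺(aq)] = 0.226, i.e. 1.7 M.

1.7 M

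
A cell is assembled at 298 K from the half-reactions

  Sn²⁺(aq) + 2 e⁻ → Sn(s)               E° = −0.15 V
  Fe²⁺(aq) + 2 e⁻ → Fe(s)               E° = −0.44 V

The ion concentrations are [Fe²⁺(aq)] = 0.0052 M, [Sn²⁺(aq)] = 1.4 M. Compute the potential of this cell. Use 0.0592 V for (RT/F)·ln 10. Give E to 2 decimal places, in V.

+0.36 V

The Sn²⁺/Sn couple has the more positive E°, so it is the cathode; Fe²⁺/Fe is the anode.
E°cell = −0.15 − (−0.44) = +0.29 V, with n = 2 electrons transferred.
Balancing gives Sn²⁺(aq) + Fe(s) → Sn(s) + Fe²⁺(aq); hence Q = [Fe²⁺(aq)] / [Sn²⁺(aq)] = 0.00371 (log Q = −2.430).
Applying E = E° − (RT ln10/nF)·log Q gives +0.29 − (0.0592/2)(−2.430) = +0.36 V.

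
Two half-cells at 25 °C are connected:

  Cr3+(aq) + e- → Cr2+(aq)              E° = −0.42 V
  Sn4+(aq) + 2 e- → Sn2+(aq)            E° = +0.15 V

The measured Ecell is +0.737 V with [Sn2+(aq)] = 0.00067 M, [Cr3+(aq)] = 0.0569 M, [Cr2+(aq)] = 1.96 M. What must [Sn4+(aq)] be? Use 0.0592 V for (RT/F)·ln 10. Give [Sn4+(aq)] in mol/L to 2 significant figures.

The Sn⁴⁺/Sn²⁺ couple has the larger reduction potential, so it is the cathode: E°cell = +0.15 − (−0.42) = +0.57 V and n = 2.
Rearranging E = E° − (0.0592/n)·log Q gives log Q = 2(+0.57 − (+0.737))/0.0592 = −5.642.
The balanced reaction is Sn4+(aq) + 2 Cr2+(aq) → Sn2+(aq) + 2 Cr3+(aq), so Q = ([Sn2+(aq)]·[Cr3+(aq)]^2) / ([Sn4+(aq)]·[Cr2+(aq)]^2).
Isolating [Sn4+(aq)] in Q = 10^{−5.642} yields log [Sn4+(aq)] = −0.606, i.e. 0.25 M.

0.25 M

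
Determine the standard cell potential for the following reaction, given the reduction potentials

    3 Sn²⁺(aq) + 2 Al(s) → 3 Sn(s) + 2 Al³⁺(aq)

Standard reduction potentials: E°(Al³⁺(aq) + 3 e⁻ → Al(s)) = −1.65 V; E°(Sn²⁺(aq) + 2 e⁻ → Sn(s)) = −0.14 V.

Sn²⁺(aq) gains electrons, so the Sn²⁺/Sn couple is the cathode; the Al³⁺/Al couple is the anode.
E°cell = E°(cathode) − E°(anode) = −0.14 − (−1.65) = +1.51 V.

+1.51 V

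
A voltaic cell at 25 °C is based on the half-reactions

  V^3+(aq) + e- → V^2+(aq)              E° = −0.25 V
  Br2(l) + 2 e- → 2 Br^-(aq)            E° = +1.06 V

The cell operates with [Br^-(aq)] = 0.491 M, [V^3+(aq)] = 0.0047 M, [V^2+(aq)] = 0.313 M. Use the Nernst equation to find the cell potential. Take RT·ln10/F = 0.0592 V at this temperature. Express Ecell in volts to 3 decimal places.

Br₂/Br⁻ is reduced (cathode, E° = +1.06 V) and V³⁺/V²⁺ is oxidized (anode).
E°cell = +1.06 − (−0.25) = +1.31 V, with n = 2 electrons transferred.
The balanced reaction is Br2(l) + 2 V^2+(aq) → 2 Br^-(aq) + 2 V^3+(aq), so Q = ([Br^-(aq)]^2·[V^3+(aq)]^2) / [V^2+(aq)]^2 = 5.44×10^−5 and log Q = −4.265.
Applying E = E° − (RT ln10/nF)·log Q gives +1.31 − (0.0592/2)(−4.265) = +1.436 V.

+1.436 V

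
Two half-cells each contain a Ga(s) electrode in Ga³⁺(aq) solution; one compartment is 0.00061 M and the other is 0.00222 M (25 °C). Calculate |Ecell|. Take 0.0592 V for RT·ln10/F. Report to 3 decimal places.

For a concentration cell E°cell = 0, since both electrodes use the same couple.
The compartment with the higher Ga³⁺(aq) concentration (0.00222 M) acts as the cathode; ions are reduced there and produced at the dilute (0.00061 M) anode.
With n = 3, Ecell = −(0.0592/3)·log([dilute]/[conc]) = −(0.0592/3)·log(0.00061/0.00222) = +0.011 V.

0.011 V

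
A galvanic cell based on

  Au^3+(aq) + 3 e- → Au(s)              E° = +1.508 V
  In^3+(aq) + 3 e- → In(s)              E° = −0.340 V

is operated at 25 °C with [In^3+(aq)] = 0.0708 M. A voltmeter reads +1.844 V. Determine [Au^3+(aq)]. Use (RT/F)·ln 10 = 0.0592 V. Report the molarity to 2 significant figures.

The Au³⁺/Au couple has the larger reduction potential, so it is the cathode: E°cell = +1.508 − (−0.340) = +1.848 V and n = 3.
Rearranging E = E° − (0.0592/n)·log Q gives log Q = 3(+1.848 − (+1.844))/0.0592 = 0.203.
Balancing electrons gives Au^3+(aq) + In(s) → Au(s) + In^3+(aq); thus Q = [In^3+(aq)] / [Au^3+(aq)].
Solving for the unknown gives log [Au^3+(aq)] = −1.353, so [Au^3+(aq)] ≈ 0.044 M.

0.044 M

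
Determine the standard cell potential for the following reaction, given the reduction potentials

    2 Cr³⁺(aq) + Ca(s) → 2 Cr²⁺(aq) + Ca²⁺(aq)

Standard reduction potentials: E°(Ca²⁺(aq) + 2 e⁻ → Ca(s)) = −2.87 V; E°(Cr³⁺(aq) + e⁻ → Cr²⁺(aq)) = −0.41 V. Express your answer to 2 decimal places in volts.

In the reaction as written, Cr³⁺(aq) is reduced (cathode) and Ca²⁺(aq) is produced by oxidation at the anode.
E°cell = E°(cathode) − E°(anode) = −0.41 − (−2.87) = +2.46 V.

+2.46 V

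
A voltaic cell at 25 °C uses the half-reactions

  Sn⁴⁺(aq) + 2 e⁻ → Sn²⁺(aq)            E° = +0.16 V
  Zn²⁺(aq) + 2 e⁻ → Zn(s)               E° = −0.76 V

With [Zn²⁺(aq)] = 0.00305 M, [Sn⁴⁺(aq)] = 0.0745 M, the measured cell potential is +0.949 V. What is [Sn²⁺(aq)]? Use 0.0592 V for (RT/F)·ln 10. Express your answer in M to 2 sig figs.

The Sn⁴⁺/Sn²⁺ couple has the larger reduction potential, so it is the cathode: E°cell = +0.16 − (−0.76) = +0.92 V and n = 2.
From the Nernst equation, log Q = n(E° − E)/0.0592 = 2·(+0.92 − (+0.949))/0.0592 = −0.980.
The balanced reaction is Sn⁴⁺(aq) + Zn(s) → Sn²⁺(aq) + Zn²⁺(aq), so Q = ([Sn²⁺(aq)]·[Zn²⁺(aq)]) / [Sn⁴⁺(aq)].
Substituting the known concentrations and solving, log [Sn²⁺(aq)] = 0.408 and [Sn²⁺(aq)] = 2.6 M.

2.6 M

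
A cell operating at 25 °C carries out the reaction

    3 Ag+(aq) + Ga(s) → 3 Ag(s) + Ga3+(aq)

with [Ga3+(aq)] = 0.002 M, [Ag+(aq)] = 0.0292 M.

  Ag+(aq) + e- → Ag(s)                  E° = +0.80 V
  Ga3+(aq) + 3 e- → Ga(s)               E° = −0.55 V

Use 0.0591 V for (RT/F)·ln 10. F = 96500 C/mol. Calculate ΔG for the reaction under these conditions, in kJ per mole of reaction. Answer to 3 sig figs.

With Ag⁺/Ag reduced at the cathode, E°cell = +0.80 − (−0.55) = +1.35 V and n = 3.
The reaction quotient is [Ga3+(aq)] / [Ag+(aq)]^3 = 80.3; by Nernst, E = +1.35 − (0.0591/3)(1.905) = +1.3125 V.
Then ΔG = −nFE = −3 × 96500 × +1.3125 J/mol = −380 kJ/mol.

−380 kJ/mol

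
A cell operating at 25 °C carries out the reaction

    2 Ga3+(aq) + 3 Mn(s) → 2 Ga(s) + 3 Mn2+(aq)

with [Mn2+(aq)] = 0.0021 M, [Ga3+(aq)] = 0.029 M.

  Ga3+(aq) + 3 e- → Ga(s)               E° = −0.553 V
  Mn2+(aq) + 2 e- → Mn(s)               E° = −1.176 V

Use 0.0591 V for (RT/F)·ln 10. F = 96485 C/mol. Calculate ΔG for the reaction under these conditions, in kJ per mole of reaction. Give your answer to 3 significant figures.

The standard cell potential is −0.553 − (−1.176) = +0.623 V, with n = 6 electrons in the balanced equation.
The reaction quotient is [Mn2+(aq)]^3 / [Ga3+(aq)]^2 = 1.1×10^−5; by Nernst, E = +0.623 − (0.0591/6)(−4.958) = +0.6718 V.
ΔG = −nFE = −(6)(96485)(+0.6718) J/mol = −389 kJ/mol.

−389 kJ/mol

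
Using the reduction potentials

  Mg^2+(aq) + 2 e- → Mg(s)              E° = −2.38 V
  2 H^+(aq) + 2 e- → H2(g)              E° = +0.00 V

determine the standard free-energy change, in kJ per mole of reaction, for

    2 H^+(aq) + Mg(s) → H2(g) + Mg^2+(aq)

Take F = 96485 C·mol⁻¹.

−459 kJ/mol

In the reaction as written H^+(aq) is reduced, so the 2H⁺/H₂ couple is the cathode and Mg²⁺/Mg is the anode.
E°cell = +0.00 − (−2.38) = +2.38 V; balancing electrons gives n = 2.
ΔG° = −nFE°cell = −(2)(96485)(+2.38) J/mol = −459 kJ/mol.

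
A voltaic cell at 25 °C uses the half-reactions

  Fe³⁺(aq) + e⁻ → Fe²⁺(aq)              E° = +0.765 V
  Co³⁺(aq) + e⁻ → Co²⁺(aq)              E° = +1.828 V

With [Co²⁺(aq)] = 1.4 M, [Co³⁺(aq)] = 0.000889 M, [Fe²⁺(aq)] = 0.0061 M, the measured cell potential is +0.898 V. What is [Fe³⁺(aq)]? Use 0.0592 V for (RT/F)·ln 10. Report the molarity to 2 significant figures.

The Co³⁺/Co²⁺ couple has the larger reduction potential, so it is the cathode: E°cell = +1.828 − (+0.765) = +1.063 V and n = 1.
Since E = E° − (0.0592/n)·log Q, log Q = n(E° − E)/0.0592 = 2.787.
For Co³⁺(aq) + Fe²⁺(aq) → Co²⁺(aq) + Fe³⁺(aq), the reaction quotient is Q = ([Co²⁺(aq)]·[Fe³⁺(aq)]) / ([Co³⁺(aq)]·[Fe²⁺(aq)]).
Isolating [Fe³⁺(aq)] in Q = 10^{2.787} yields log [Fe³⁺(aq)] = −2.625, i.e. 0.0024 M.

0.0024 M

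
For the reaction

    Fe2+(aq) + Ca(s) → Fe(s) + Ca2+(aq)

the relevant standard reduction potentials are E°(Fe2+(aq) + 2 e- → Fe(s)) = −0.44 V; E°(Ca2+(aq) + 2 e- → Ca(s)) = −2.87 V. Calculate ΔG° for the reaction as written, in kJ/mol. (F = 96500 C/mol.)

−469 kJ/mol

In the reaction as written Fe2+(aq) is reduced, so the Fe²⁺/Fe couple is the cathode and Ca²⁺/Ca is the anode.
E°cell = −0.44 − (−2.87) = +2.43 V; balancing electrons gives n = 2.
ΔG° = −nFE°cell = −(2)(96500)(+2.43) J/mol = −469 kJ/mol.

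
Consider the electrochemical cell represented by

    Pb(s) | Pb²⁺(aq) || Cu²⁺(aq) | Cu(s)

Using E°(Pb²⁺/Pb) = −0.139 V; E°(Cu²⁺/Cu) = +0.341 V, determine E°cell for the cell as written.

By convention the left-hand electrode in cell notation is the anode (oxidation) and the right-hand electrode is the cathode (reduction).
E°cell = E°(right) − E°(left) = +0.341 − (−0.139) = +0.480 V.

+0.480 V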